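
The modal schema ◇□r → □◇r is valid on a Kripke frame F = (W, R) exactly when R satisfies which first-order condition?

Convergence

This schema is the .2 axiom.
It corresponds to convergence: ∀x ∀y ∀z (Rxy ∧ Rxz → ∃w (Ryw ∧ Rzw)).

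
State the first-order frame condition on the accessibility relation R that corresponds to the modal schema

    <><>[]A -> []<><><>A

forall x forall y forall z ((x R^2 y & xRz) -> exists w (yRw & z R^3 w))

This is a Sahlqvist (Geach-type) schema ◇^2□^1A → □^1◇^3A.
First-order correspondent: forall x forall y forall z ((x R^2 y & xRz) -> exists w (yRw & z R^3 w)).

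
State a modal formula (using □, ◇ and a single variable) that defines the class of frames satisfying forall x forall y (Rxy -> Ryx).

s → □◇s

The condition is symmetry. The B schema s → □◇s defines it.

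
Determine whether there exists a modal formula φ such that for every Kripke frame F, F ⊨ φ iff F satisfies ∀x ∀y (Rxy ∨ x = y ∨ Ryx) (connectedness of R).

If a class were modally definable it would be closed under disjoint unions (Goldblatt–Thomason).
Take 3 disjoint single-world reflexive frames: each is trivially connected, but their disjoint union has 3 worlds with no edge between distinct components, so it is not connected.
Hence connectedness of R is not modally definable.

Not modally definable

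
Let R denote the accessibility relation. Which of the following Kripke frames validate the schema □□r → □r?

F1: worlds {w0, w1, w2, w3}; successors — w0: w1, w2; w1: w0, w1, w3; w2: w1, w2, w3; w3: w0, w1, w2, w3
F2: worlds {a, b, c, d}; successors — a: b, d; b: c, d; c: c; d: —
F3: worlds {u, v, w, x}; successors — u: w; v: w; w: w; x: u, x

F1, F3

The schema corresponds to density: ∀x ∀y (Rxy → ∃z (Rxz ∧ Rzy)).
F1: satisfies the condition.
F2: fails — Rab but no z with Raz and Rzb.
F3: satisfies the condition.
Valid on: F1, F3.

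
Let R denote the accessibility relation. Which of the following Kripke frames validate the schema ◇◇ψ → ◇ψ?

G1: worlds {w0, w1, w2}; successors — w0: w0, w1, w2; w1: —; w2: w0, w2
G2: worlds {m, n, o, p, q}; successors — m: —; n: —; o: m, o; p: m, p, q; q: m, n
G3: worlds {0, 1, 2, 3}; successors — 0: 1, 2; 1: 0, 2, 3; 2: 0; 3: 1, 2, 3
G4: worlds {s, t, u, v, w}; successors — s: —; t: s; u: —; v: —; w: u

Frame correspondent (Sahlqvist): ∀x ∀y (xR²y → ∃w (y = w ∧ xRw)) — i.e. a generalized confluence (Geach) condition.
G1: fails — w2R²w1 but no w with w1=w and w2Rw.
G2: fails — pR²n but no w with n=w and pRw.
G3: fails — 0R²0 but no w with 0=w and 0Rw.
G4: holds.
Valid on: G4.

G4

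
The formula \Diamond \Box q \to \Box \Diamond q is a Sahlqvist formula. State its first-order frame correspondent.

convergence: \forall x \forall y \forall z (Rxy \wedge Rxz \to \exists w (Ryw \wedge Rzw))

Suppose ◇□q→□◇q is valid. Take Rxy, Rxz and set V(q)={w : Ryw}. Then □q at y so ◇□q at x, so □◇q at x, so ◇q at z, giving w with Rzw and Ryw.
Conversely, on a frame with convergence the schema holds at every world under every valuation.
So the correspondent is convergence.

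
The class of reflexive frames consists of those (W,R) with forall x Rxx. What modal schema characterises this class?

□r → r

This is reflexivity; the standard corresponding axiom is T: □r → r.
Suppose □r→r is valid. At any x set V(r)={w : Rxw}. Then □r holds at x, so r holds at x, i.e. Rxx.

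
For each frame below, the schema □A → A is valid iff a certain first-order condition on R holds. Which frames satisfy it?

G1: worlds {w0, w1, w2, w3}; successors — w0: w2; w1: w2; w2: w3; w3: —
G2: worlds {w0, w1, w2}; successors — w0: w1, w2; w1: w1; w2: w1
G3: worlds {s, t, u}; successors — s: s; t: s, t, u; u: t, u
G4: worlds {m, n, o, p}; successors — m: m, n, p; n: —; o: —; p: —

This is the axiom for reflexivity; its first-order frame correspondent is ∀x Rxx.
G1: fails — world w0 does not see itself.
G2: fails — world w0 does not see itself.
G3: holds.
G4: fails — world n does not see itself.

G3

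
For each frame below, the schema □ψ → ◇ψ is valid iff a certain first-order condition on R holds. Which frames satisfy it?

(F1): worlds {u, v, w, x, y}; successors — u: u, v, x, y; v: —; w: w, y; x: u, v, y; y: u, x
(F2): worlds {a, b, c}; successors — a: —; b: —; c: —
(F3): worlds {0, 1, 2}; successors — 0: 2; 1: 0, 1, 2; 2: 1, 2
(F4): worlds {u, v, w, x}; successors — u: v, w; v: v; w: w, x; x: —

This is the axiom for seriality; its first-order frame correspondent is ∀x ∃y Rxy.
(F1): fails — world v has no successor.
(F2): fails — world a has no successor.
(F3): condition met.
(F4): fails — world x has no successor.

(F3)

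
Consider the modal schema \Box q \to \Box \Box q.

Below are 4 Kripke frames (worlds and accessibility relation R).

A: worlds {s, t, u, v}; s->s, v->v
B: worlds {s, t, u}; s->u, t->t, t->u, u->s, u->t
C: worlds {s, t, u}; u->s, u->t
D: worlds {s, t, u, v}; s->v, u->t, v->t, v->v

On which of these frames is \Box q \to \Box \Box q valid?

Frame correspondent (Sahlqvist): \forall x \forall y \forall z (Rxy \wedge Ryz \to Rxz) — i.e. transitivity.
A: condition met.
B: fails — Rut and Rtu but not Ruu.
C: condition met.
D: fails — Rsv and Rvt but not Rst.

A, C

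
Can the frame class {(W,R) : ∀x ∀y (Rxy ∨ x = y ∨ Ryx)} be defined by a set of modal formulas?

No — not modally definable

Modal frame validity is preserved under disjoint unions.
Take 2 disjoint single-world reflexive frames: each is trivially connected, but their disjoint union has 2 worlds with no edge between distinct components, so it is not connected.
So no modal formula (or set of formulas) defines exactly the connected frames.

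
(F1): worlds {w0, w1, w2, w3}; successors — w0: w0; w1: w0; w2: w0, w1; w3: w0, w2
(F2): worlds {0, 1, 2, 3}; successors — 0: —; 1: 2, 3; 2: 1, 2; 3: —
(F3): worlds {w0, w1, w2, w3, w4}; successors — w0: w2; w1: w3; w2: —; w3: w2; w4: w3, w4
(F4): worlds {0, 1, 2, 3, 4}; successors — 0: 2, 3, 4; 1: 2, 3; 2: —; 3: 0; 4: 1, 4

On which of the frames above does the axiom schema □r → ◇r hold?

This is the axiom for seriality; its first-order frame correspondent is ∀x ∃y Rxy.
(F1): satisfies the condition.
(F2): fails — world 0 has no successor.
(F3): fails — world w2 has no successor.
(F4): fails — world 2 has no successor.
Valid on: (F1).

(F1)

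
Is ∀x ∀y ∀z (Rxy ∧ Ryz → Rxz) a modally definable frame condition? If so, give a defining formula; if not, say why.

The condition is transitivity. A defining modal formula is □q → □□q.
Suppose □q→□□q is valid. Take Rxy, Ryz and set V(q)={w : Rxw}. Then □q at x, so □□q at x, so □q at y, so q at z, i.e. Rxz.

Definable; □q → □□q defines it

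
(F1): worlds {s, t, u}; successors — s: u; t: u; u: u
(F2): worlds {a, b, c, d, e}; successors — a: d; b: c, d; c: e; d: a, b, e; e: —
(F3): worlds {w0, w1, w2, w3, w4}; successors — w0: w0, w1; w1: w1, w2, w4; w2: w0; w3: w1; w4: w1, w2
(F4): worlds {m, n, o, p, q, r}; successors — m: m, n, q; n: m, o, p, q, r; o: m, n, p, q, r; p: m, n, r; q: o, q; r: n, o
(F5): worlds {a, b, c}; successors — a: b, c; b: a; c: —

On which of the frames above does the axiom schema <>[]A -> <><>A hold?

(F1), (F3), (F4)

This is the axiom for a generalized confluence (Geach) condition; its first-order frame correspondent is forall x forall y (xRy -> exists w (yRw & x R^2 w)).
(F1): holds.
(F2): fails — cRe but no w with eRw and cR²w.
(F3): holds.
(F4): holds.
(F5): fails — aRc but no w with cRw and aR²w.
Valid on: (F1), (F3), (F4).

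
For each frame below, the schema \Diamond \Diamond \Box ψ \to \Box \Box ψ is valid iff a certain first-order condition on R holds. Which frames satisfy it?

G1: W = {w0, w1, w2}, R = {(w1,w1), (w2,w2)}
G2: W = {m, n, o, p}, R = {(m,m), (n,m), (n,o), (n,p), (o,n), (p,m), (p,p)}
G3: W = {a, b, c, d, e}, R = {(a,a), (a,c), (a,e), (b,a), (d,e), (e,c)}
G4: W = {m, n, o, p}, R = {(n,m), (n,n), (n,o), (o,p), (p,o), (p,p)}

G1

This is the axiom for a generalized confluence (Geach) condition; its first-order frame correspondent is \forall x \forall y \forall z ((x R^2 y \wedge x R^2 z) \to \exists w (yRw \wedge z = w)).
G1: condition met.
G2: fails — nR²m, nR²n but no w with mRw and n=w.
G3: fails — aR²c, aR²a but no w with cRw and a=w.
G4: fails — nR²m, nR²m but no w with mRw and m=w.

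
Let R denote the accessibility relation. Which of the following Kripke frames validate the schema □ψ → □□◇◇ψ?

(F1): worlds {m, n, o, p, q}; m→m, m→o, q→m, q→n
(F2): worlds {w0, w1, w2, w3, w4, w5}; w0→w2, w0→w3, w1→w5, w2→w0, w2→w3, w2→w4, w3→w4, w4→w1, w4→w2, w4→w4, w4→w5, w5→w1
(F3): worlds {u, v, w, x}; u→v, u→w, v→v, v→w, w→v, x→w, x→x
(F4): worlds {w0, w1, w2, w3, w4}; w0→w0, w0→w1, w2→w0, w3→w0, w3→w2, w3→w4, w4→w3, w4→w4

The schema corresponds to a generalized confluence (Geach) condition: ∀x ∀z (xR²z → ∃w (xRw ∧ zR²w)).
(F1): fails — mR²o but no w with mRw and oR²w.
(F2): fails — w1R²w1 but no w with w1Rw and w1R²w.
(F3): holds.
(F4): fails — w0R²w1 but no w with w0Rw and w1R²w.
Valid on: (F3).

(F3)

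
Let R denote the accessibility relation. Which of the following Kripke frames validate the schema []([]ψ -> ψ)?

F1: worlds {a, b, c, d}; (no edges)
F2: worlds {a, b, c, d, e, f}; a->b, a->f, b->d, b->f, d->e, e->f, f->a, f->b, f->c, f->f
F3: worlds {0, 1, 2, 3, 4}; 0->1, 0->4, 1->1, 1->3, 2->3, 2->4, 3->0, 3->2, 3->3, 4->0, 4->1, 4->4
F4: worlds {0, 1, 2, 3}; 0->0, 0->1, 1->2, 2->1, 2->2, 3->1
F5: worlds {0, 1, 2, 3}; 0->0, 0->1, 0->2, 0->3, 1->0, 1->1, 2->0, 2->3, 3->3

The schema corresponds to shift-reflexivity: forall x forall y (Rxy -> Ryy).
F1: satisfies the condition.
F2: fails — Rfc but not Rcc.
F3: fails — R32 but not R22.
F4: fails — R31 but not R11.
F5: fails — R02 but not R22.
Valid on: F1.

F1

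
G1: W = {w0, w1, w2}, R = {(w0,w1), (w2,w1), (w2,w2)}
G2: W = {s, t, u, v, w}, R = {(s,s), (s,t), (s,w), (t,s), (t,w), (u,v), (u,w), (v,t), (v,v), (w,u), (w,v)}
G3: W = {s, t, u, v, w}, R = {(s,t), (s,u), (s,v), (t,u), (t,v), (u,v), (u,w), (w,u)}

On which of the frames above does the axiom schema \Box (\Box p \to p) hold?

This is the axiom for shift-reflexivity; its first-order frame correspondent is \forall x \forall y (Rxy \to Ryy).
G1: fails — Rw0w1 but not Rw1w1.
G2: fails — Ruw but not Rww.
G3: fails — Ruv but not Rvv.

none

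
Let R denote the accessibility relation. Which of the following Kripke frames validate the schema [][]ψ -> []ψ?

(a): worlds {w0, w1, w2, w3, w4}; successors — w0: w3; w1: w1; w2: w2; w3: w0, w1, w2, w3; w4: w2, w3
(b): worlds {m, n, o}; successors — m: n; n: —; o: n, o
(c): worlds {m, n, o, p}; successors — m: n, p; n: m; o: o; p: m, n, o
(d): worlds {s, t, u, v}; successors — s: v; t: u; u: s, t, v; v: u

The schema corresponds to density: forall x forall y (Rxy -> exists z (Rxz & Rzy)).
(a): condition met.
(b): fails — Rmn but no z with Rmz and Rzn.
(c): fails — Rnm but no z with Rnz and Rzm.
(d): fails — Rut but no z with Ruz and Rzt.
Valid on: (a).

(a)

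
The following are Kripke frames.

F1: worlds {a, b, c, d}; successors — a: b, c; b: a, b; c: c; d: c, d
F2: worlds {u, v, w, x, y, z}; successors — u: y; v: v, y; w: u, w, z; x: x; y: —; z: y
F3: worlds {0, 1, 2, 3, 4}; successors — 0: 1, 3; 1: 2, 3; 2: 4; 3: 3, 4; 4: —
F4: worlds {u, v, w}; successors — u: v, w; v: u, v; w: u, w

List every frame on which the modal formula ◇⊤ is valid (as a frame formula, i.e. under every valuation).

The schema corresponds to seriality: ∀x ∃y Rxy.
F1: holds.
F2: fails — world y has no successor.
F3: fails — world 4 has no successor.
F4: holds.

F1, F4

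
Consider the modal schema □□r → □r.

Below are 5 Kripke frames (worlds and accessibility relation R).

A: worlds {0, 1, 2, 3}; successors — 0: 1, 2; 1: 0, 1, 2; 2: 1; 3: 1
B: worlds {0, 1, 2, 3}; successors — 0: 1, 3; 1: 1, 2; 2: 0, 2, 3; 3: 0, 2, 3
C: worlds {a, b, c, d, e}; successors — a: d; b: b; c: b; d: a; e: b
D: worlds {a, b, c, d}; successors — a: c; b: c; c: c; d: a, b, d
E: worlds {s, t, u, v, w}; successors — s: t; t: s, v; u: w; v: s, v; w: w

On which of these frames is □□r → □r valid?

Frame correspondent (Sahlqvist): ∀x ∀y (Rxy → ∃z (Rxz ∧ Rzy)) — i.e. density.
A: ✓.
B: ✓.
C: fails — Rad but no z with Raz and Rzd.
D: ✓.
E: fails — Rst but no z with Rsz and Rzt.
Valid on: A, B, D.

A, B, D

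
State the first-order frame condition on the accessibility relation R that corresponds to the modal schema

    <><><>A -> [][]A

This is a Sahlqvist (Geach-type) schema ◇^3□^0A → □^2◇^0A.
First-order correspondent: forall x forall y forall z ((x R^3 y & x R^2 z) -> exists w (y = w & z = w)).

forall x forall y forall z ((x R^3 y & x R^2 z) -> exists w (y = w & z = w))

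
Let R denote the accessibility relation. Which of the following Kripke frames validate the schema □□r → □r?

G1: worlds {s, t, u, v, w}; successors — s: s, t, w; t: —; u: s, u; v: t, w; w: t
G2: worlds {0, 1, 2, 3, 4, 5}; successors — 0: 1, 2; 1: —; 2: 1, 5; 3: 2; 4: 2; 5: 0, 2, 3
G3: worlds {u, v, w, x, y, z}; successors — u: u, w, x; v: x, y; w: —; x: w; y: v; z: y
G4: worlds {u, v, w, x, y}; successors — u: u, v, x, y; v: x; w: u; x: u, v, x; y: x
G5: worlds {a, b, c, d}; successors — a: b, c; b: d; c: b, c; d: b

G4

This is the axiom for density; its first-order frame correspondent is ∀x ∀y (Rxy → ∃z (Rxz ∧ Rzy)).
G1: fails — Rwt but no z with Rwz and Rzt.
G2: fails — R32 but no z with R3z and Rz2.
G3: fails — Rxw but no t with Rxt and Rtw.
G4: ✓.
G5: fails — Rdb but no z with Rdz and Rzb.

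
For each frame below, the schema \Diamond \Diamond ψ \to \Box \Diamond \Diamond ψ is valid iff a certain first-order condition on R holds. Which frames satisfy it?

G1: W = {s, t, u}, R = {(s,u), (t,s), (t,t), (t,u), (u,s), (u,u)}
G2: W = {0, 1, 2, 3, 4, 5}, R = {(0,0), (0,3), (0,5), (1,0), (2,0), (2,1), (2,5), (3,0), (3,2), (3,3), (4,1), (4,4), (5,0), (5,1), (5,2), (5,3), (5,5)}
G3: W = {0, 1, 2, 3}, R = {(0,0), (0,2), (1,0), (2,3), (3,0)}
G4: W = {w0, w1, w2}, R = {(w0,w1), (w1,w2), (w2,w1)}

none

The schema corresponds to a generalized confluence (Geach) condition: \forall x \forall y \forall z ((x R^2 y \wedge xRz) \to \exists w (y = w \wedge z R^2 w)).
G1: fails — tR²t, tRs but no w with t=w and sR²w.
G2: fails — 2R²1, 2R1 but no w with 1=w and 1R²w.
G3: fails — 0R²2, 0R2 but no w with 2=w and 2R²w.
G4: fails — w0R²w2, w0Rw1 but no w with w2=w and w1R²w.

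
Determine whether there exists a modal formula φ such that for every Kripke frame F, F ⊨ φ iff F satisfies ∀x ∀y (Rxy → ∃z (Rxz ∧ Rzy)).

Definable; □□r → □r defines it

Yes: it is density, defined by the C4 schema □□r → □r.
Suppose □□r→□r is valid. Take Rxy and set V(r)={w : xR²w}. Then □□r at x, so □r at x, so r at y, i.e. ∃z(Rxz∧Rzy).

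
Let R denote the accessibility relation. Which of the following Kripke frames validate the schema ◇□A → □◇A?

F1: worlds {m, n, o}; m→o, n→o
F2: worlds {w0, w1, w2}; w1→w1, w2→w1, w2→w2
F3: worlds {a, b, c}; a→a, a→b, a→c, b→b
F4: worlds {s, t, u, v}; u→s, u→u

F2

This is the axiom for convergence; its first-order frame correspondent is ∀x ∀y ∀z (Rxy ∧ Rxz → ∃w (Ryw ∧ Rzw)).
F1: fails — Rmo and Rmo but o and o have no common successor.
F2: condition met.
F3: fails — Raa and Rac but a and c have no common successor.
F4: fails — Rus and Rus but s and s have no common successor.
Valid on: F2.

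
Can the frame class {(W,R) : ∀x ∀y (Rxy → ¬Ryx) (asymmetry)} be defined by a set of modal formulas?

Not modally definable

Any modally definable frame class is closed under surjective bounded morphisms.
The 5-cycle (worlds w0,w1,w2,w3,w4 with w0→w1→w2→w3→w4→w0) is asymmetric. Mapping every world to a single reflexive point • is a surjective bounded morphism, and the reflexive point is not asymmetric (R•• but asymmetry requires ¬R••).
Hence asymmetry is not modally definable.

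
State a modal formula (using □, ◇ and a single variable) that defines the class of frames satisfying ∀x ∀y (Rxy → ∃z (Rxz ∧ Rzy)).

□□s → □s

The condition is density. The C4 schema □□s → □s defines it.
Suppose □□s→□s is valid. Take Rxy and set V(s)={w : xR²w}. Then □□s at x, so □s at x, so s at y, i.e. ∃z(Rxz∧Rzy).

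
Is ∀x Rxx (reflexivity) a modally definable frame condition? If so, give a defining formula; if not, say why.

The condition is reflexivity. A defining modal formula is □p → p.
Suppose □p→p is valid. At any x set V(p)={w : Rxw}. Then □p holds at x, so p holds at x, i.e. Rxx.

Yes — defined by □p → p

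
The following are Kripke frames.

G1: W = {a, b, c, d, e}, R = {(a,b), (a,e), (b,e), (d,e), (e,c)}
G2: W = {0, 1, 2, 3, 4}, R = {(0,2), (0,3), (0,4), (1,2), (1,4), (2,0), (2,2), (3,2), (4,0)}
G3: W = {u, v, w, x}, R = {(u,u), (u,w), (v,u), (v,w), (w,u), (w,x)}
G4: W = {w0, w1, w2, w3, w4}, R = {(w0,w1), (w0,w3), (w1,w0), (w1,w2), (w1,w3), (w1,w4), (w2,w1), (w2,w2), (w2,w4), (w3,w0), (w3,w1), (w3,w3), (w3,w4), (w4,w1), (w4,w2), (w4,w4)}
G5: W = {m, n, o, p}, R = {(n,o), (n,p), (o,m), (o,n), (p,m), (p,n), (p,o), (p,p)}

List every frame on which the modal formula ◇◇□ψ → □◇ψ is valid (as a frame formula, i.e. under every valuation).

G4

The schema corresponds to a generalized confluence (Geach) condition: ∀x ∀y ∀z ((xR²y ∧ xRz) → ∃w (yRw ∧ zRw)).
G1: fails — aR²c, aRb but no w with cRw and bRw.
G2: fails — 0R²0, 0R4 but no w with 0Rw and 4Rw.
G3: fails — uR²x, uRu but no t with xRt and uRt.
G4: satisfies the condition.
G5: fails — nR²m, nRo but no w with mRw and oRw.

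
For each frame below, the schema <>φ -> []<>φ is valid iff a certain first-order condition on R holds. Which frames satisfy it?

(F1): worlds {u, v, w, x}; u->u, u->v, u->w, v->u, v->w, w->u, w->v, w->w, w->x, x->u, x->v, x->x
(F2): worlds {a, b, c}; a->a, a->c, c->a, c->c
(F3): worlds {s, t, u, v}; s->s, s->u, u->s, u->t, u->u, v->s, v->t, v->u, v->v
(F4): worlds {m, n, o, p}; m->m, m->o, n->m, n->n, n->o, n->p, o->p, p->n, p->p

(F2)

Frame correspondent (Sahlqvist): forall x forall y forall z (Rxy & Rxz -> Ryz) — i.e. the Euclidean property.
(F1): fails — Ruv and Ruv but not Rvv.
(F2): satisfies the condition.
(F3): fails — Rut and Rut but not Rtt.
(F4): fails — Rmo and Rmo but not Roo.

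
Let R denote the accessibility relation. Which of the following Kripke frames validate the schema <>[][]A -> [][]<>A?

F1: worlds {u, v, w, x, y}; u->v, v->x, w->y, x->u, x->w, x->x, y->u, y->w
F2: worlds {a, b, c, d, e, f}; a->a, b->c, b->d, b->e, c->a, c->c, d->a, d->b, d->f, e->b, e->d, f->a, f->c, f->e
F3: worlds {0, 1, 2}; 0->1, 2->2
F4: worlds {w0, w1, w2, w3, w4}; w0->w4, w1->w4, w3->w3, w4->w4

F3, F4

The schema corresponds to a generalized confluence (Geach) condition: forall x forall y forall z ((xRy & x R^2 z) -> exists w (y R^2 w & zRw)).
F1: fails — xRu, xR²u but no t with uR²t and uRt.
F2: fails — dRa, dR²e but no w with aR²w and eRw.
F3: satisfies the condition.
F4: satisfies the condition.
Valid on: F3, F4.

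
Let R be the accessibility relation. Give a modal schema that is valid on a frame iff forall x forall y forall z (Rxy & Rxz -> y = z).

The condition is partial functionality. The CD schema ◇s → □s defines it.
Suppose ◇s→□s is valid. Take Rxy, Rxz and set V(s)={y}. Then ◇s at x, so □s at x, so s at z, i.e. z=y.

◇s → □s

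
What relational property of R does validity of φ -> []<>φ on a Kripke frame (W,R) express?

Symmetry

This schema is the B axiom.
It corresponds to symmetry: forall x forall y (Rxy -> Ryx).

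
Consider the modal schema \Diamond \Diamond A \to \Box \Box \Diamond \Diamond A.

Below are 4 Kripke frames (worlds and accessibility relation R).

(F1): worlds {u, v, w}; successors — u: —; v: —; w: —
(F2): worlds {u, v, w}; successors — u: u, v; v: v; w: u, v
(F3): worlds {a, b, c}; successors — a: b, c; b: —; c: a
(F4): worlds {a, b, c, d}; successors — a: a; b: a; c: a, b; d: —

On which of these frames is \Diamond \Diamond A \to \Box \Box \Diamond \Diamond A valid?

The schema corresponds to a generalized confluence (Geach) condition: \forall x \forall y \forall z ((x R^2 y \wedge x R^2 z) \to \exists w (y = w \wedge z R^2 w)).
(F1): ✓.
(F2): fails — uR²u, uR²v but no t with u=t and vR²t.
(F3): fails — cR²b, cR²b but no w with b=w and bR²w.
(F4): ✓.

(F1), (F4)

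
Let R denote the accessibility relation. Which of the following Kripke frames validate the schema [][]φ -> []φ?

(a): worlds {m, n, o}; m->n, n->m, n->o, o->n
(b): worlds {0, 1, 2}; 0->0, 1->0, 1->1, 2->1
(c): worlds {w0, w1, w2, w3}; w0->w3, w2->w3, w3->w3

(b), (c)

The schema corresponds to density: forall x forall y (Rxy -> exists z (Rxz & Rzy)).
(a): fails — Rno but no z with Rnz and Rzo.
(b): holds.
(c): holds.
Valid on: (b), (c).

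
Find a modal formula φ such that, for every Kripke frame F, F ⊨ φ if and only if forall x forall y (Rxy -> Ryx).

The condition is symmetry. The B schema ψ → □◇ψ defines it.
Suppose ψ→□◇ψ is valid. Take Rxy and set V(ψ)={x}. Then ψ at x, so □◇ψ at x, so ◇ψ at y, so some z with Ryz has ψ; z=x, i.e. Ryx.

ψ → □◇ψ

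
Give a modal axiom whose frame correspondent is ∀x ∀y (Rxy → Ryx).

q → □◇q

A defining formula is q → □◇q (the B axiom).
Suppose q→□◇q is valid. Take Rxy and set V(q)={x}. Then q at x, so □◇q at x, so ◇q at y, so some z with Ryz has q; z=x, i.e. Ryx.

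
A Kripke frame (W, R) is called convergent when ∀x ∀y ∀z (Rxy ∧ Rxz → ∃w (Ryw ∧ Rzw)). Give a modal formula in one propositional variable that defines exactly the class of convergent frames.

The condition is convergence. The .2 schema ◇□ψ → □◇ψ defines it.
Suppose ◇□ψ→□◇ψ is valid. Take Rxy, Rxz and set V(ψ)={w : Ryw}. Then □ψ at y so ◇□ψ at x, so □◇ψ at x, so ◇ψ at z, giving w with Rzw and Ryw.

◇□ψ → □◇ψ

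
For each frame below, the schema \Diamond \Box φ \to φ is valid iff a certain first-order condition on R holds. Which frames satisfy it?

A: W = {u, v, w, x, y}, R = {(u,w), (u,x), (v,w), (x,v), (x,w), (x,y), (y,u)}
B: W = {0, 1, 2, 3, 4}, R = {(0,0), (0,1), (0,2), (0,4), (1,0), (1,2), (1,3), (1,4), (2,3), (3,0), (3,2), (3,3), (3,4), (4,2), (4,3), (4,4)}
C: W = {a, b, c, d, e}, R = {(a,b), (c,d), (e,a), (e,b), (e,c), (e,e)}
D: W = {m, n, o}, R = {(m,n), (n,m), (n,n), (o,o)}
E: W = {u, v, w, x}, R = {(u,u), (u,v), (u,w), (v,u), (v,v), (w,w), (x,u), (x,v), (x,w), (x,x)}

D

The schema corresponds to a generalized confluence (Geach) condition: \forall x \forall y (xRy \to \exists w (yRw \wedge x = w)).
A: fails — uRw but no t with wRt and u=t.
B: fails — 0R2 but no w with 2Rw and 0=w.
C: fails — aRb but no w with bRw and a=w.
D: condition met.
E: fails — uRw but no t with wRt and u=t.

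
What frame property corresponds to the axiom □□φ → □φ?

Suppose □□φ→□φ is valid. Take Rxy and set V(φ)={w : xR²w}. Then □□φ at x, so □φ at x, so φ at y, i.e. ∃z(Rxz∧Rzy).

density: ∀x ∀y (Rxy → ∃z (Rxz ∧ Rzy))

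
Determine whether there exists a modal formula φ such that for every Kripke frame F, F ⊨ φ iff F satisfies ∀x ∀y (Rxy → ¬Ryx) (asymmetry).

Not modally definable

Any modally definable frame class is closed under surjective bounded morphisms.
The 3-cycle (worlds s,t,u with s→t→u→s) is asymmetric. Mapping every world to a single reflexive point • is a surjective bounded morphism, and the reflexive point is not asymmetric (R•• but asymmetry requires ¬R••).
So the class is not modally definable.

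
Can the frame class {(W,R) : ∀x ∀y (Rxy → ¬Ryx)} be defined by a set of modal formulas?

Any modally definable frame class is closed under surjective bounded morphisms.
The 4-cycle (worlds w0,w1,w2,w3 with w0→w1→w2→w3→w0) is asymmetric. Mapping every world to a single reflexive point • is a surjective bounded morphism, and the reflexive point is not asymmetric (R•• but asymmetry requires ¬R••).
Hence asymmetry is not modally definable.

Not modally definable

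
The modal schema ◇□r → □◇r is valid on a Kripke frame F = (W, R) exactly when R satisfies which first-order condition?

Suppose ◇□r→□◇r is valid. Take Rxy, Rxz and set V(r)={w : Ryw}. Then □r at y so ◇□r at x, so □◇r at x, so ◇r at z, giving w with Rzw and Ryw.
Conversely, on a frame with convergence the schema holds at every world under every valuation.
So the correspondent is convergence.

Convergence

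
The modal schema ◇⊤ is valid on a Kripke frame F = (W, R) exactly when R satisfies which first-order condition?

◇⊤ holds at w iff w has a successor, so frame-validity of ◇⊤ is exactly seriality. Equivalently via □r → ◇r:
Suppose □r→◇r is valid. At any x set V(r)=W. Then □r at x, so ◇r at x, so x has a successor.
Conversely, on a frame with seriality the schema holds at every world under every valuation.
So the correspondent is seriality.

Seriality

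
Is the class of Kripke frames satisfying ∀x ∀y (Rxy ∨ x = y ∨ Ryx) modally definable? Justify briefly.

Any modally definable frame class is closed under disjoint unions.
Take 2 disjoint single-world reflexive frames: each is trivially connected, but their disjoint union has 2 worlds with no edge between distinct components, so it is not connected.
So the class is not modally definable.

No — not modally definable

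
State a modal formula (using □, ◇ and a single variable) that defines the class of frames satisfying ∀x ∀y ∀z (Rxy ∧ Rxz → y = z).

A defining formula is ◇r → □r (the CD axiom).

◇r → □r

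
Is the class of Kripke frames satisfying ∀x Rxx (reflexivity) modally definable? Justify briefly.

The condition is reflexivity. A defining modal formula is □q → q.
Suppose □q→q is valid. At any x set V(q)={w : Rxw}. Then □q holds at x, so q holds at x, i.e. Rxx.

Definable; □q → q defines it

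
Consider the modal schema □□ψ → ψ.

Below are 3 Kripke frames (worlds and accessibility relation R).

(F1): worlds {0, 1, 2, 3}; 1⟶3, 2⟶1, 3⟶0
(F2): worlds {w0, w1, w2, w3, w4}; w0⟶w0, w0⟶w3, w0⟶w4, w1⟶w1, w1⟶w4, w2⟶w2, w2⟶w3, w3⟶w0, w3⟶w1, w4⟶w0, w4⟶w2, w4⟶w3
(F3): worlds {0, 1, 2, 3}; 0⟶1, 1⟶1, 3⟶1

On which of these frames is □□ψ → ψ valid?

(F2)

The schema corresponds to a generalized confluence (Geach) condition: ∀x ∃w (xR²w ∧ x = w).
(F1): fails — at 0 but no w with 0R²w and 0=w.
(F2): condition met.
(F3): fails — at 0 but no w with 0R²w and 0=w.
Valid on: (F2).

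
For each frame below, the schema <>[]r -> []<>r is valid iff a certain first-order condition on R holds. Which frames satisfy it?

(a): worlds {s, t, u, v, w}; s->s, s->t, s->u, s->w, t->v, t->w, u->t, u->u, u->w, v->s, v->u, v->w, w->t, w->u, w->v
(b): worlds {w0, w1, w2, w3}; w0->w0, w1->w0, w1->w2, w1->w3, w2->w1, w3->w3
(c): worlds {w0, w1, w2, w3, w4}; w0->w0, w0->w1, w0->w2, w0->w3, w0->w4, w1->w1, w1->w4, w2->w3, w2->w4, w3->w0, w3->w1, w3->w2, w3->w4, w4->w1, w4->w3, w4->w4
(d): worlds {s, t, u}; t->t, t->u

This is the axiom for convergence; its first-order frame correspondent is forall x forall y forall z (Rxy & Rxz -> exists w (Ryw & Rzw)).
(a): condition met.
(b): fails — Rw1w2 and Rw1w0 but w2 and w0 have no common successor.
(c): condition met.
(d): fails — Rtt and Rtu but t and u have no common successor.

(a), (c)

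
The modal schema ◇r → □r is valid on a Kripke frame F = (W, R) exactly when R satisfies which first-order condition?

This is the CD axiom.
It corresponds to partial functionality: ∀x ∀y ∀z (Rxy ∧ Rxz → y = z).

partial functionality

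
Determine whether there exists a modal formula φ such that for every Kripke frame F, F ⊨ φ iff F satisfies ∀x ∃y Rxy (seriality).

Yes: it is seriality, defined by the D schema □p → ◇p.
Suppose □p→◇p is valid. At any x set V(p)=W. Then □p at x, so ◇p at x, so x has a successor.

Yes — defined by □p → ◇p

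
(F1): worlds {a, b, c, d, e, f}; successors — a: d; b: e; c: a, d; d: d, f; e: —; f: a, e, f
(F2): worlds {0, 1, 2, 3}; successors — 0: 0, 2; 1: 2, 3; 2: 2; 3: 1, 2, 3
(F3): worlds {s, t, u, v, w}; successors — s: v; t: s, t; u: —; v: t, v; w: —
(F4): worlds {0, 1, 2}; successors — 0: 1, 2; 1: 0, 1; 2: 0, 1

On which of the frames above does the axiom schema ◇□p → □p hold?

none

This is the axiom for the Euclidean property; its first-order frame correspondent is ∀x ∀y ∀z (Rxy ∧ Rxz → Ryz).
(F1): fails — Rbe and Rbe but not Ree.
(F2): fails — R02 and R00 but not R20.
(F3): fails — Rts and Rts but not Rss.
(F4): fails — R02 and R02 but not R22.
Valid on no frame.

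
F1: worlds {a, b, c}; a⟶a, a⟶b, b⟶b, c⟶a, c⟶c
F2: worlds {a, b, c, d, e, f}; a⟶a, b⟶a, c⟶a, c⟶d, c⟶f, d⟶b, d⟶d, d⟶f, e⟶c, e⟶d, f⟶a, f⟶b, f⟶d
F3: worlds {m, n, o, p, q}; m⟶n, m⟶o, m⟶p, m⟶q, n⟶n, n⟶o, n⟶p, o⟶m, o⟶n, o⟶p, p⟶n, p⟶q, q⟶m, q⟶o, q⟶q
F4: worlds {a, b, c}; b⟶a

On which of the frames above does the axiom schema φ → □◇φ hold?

This is the axiom for symmetry; its first-order frame correspondent is ∀x ∀y (Rxy → Ryx).
F1: fails — Rab but not Rba.
F2: fails — Rcd but not Rdc.
F3: fails — Rop but not Rpo.
F4: fails — Rba but not Rab.
Valid on no frame.

none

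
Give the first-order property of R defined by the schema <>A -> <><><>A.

forall x forall y (xRy -> exists w (y = w & x R^3 w))

This is a Sahlqvist (Geach-type) schema ◇^1□^0A → □^0◇^3A.
Minimal-valuation argument: fix x; take any y with xR^1y and any z with xR^0z. Set V(A) to the set of worlds R-reachable from y in exactly 0 steps. Then □^0A holds at y, so the antecedent holds at x; validity forces ◇^3A at z, giving a w with zR^3w and yR^0w.
First-order correspondent: forall x forall y (xRy -> exists w (y = w & x R^3 w)).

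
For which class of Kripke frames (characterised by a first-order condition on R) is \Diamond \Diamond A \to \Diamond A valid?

transitivity: \forall x \forall y \forall z (Rxy \wedge Ryz \to Rxz)

Equivalently (dual form): □A → □□A.
Suppose □A→□□A is valid. Take Rxy, Ryz and set V(A)={w : Rxw}. Then □A at x, so □□A at x, so □A at y, so A at z, i.e. Rxz.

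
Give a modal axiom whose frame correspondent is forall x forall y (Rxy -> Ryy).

This is shift-reflexivity; the standard corresponding axiom is T□: □(□q → q).
Suppose □(□q→q) is valid. Take Rxy and set V(q)={w : Ryw}. Then at y, □q holds; since □(□q→q) at x, □q→q at y, so q at y, i.e. Ryy.

□(□q → q)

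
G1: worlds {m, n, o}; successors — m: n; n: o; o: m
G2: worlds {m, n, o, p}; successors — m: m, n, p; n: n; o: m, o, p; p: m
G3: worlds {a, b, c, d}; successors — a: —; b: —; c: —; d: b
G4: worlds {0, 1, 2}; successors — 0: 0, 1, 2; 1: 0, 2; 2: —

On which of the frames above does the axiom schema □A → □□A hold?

The schema corresponds to transitivity: ∀x ∀y ∀z (Rxy ∧ Ryz → Rxz).
G1: fails — Rno and Rom but not Rnm.
G2: fails — Rom and Rmn but not Ron.
G3: condition met.
G4: fails — R10 and R01 but not R11.

G3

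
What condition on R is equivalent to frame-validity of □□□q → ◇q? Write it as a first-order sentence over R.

This is a Sahlqvist (Geach-type) schema ◇^0□^3q → □^0◇^1q.
Minimal-valuation argument: fix x; take any y with xR^0y and any z with xR^0z. Set V(q) to the set of worlds R-reachable from y in exactly 3 steps. Then □^3q holds at y, so the antecedent holds at x; validity forces ◇^1q at z, giving a w with zR^1w and yR^3w.
First-order correspondent: ∀x ∃w (xR³w ∧ xRw).

∀x ∃w (xR³w ∧ xRw)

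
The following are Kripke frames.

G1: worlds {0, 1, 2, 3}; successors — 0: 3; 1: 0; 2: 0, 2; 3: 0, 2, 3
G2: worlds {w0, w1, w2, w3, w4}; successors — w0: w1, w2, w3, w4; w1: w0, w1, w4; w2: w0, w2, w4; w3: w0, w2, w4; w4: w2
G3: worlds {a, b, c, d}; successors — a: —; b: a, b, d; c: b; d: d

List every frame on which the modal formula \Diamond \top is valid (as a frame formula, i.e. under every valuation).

G1, G2

This is the axiom for seriality; its first-order frame correspondent is \forall x \exists y Rxy.
G1: satisfies the condition.
G2: satisfies the condition.
G3: fails — world a has no successor.
Valid on: G1, G2.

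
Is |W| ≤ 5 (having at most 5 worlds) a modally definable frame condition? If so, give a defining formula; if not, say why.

Not modally definable

If a class were modally definable it would be closed under disjoint unions (Goldblatt–Thomason).
Any modal formula valid on each of 6 disjoint one-world frames is valid on their disjoint union (validity is preserved under disjoint unions). Each one-world frame has |W|=1≤5, but the union has |W|=6.
So the class is not modally definable.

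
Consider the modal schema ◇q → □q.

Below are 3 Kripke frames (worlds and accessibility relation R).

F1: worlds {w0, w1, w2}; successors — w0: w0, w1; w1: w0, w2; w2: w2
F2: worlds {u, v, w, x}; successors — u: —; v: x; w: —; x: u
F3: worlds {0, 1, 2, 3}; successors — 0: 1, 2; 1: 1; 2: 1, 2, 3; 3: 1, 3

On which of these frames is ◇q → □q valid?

F2

This is the axiom for partial functionality; its first-order frame correspondent is ∀x ∀y ∀z (Rxy ∧ Rxz → y = z).
F1: fails — w0 sees both w0 and w1.
F2: condition met.
F3: fails — 0 sees both 1 and 2.
Valid on: F2.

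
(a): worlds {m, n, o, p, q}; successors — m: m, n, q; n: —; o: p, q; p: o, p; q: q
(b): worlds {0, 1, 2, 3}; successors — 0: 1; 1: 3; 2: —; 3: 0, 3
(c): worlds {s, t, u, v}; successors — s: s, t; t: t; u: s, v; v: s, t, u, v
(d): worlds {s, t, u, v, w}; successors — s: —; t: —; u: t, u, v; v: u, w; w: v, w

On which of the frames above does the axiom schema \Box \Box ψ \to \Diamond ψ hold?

This is the axiom for a generalized confluence (Geach) condition; its first-order frame correspondent is \forall x \exists w (x R^2 w \wedge xRw).
(a): fails — at n but no w with nR²w and nRw.
(b): fails — at 0 but no w with 0R²w and 0Rw.
(c): satisfies the condition.
(d): fails — at s but no w* with sR²w* and sRw*.

(c)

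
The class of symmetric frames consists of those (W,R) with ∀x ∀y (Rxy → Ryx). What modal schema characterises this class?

q → □◇q

The condition is symmetry. The B schema q → □◇q defines it.
Suppose q→□◇q is valid. Take Rxy and set V(q)={x}. Then q at x, so □◇q at x, so ◇q at y, so some z with Ryz has q; z=x, i.e. Ryx.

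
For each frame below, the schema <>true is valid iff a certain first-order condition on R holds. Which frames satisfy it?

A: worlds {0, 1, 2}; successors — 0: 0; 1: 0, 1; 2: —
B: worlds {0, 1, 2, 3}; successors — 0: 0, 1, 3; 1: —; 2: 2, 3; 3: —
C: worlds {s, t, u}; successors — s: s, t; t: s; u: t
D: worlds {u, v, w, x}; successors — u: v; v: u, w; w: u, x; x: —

C

Frame correspondent (Sahlqvist): forall x exists y Rxy — i.e. seriality.
A: fails — world 2 has no successor.
B: fails — world 1 has no successor.
C: condition met.
D: fails — world x has no successor.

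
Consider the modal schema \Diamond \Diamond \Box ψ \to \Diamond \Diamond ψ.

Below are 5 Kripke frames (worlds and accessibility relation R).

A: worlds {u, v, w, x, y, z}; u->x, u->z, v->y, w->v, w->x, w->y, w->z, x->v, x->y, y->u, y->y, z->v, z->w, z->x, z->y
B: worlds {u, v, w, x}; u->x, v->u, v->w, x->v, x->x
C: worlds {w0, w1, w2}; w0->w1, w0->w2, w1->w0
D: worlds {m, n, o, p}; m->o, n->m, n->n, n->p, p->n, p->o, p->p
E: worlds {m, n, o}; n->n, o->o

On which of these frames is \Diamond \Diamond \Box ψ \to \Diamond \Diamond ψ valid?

E

Frame correspondent (Sahlqvist): \forall x \forall y (x R^2 y \to \exists w (yRw \wedge x R^2 w)) — i.e. a generalized confluence (Geach) condition.
A: fails — vR²u but no t with uRt and vR²t.
B: fails — uR²v but no t with vRt and uR²t.
C: fails — w0R²w0 but no w with w0Rw and w0R²w.
D: fails — nR²o but no w with oRw and nR²w.
E: condition met.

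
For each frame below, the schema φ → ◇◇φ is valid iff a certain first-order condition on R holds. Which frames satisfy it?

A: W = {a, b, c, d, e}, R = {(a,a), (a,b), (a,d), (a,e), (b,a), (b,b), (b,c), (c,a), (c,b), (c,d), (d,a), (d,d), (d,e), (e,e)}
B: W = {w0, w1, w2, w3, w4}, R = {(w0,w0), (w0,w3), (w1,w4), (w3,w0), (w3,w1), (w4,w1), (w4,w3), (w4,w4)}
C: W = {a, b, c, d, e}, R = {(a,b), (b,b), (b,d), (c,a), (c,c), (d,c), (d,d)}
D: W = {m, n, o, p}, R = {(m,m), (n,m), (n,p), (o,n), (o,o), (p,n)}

The schema corresponds to a generalized confluence (Geach) condition: ∀x ∃w (x = w ∧ xR²w).
A: ✓.
B: fails — at w2 but no w with w2=w and w2R²w.
C: fails — at a but no w with a=w and aR²w.
D: ✓.
Valid on: A, D.

A, D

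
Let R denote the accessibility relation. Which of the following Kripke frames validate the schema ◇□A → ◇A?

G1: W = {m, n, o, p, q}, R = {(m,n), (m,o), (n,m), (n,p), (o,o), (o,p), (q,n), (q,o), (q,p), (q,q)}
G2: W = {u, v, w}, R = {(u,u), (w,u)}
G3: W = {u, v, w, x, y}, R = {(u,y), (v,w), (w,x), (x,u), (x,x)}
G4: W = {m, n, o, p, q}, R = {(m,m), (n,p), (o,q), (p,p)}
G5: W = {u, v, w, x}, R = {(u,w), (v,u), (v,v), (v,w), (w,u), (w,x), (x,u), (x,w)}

G2

Frame correspondent (Sahlqvist): ∀x ∀y (xRy → ∃w (yRw ∧ xRw)) — i.e. a generalized confluence (Geach) condition.
G1: fails — mRn but no w with nRw and mRw.
G2: condition met.
G3: fails — uRy but no t with yRt and uRt.
G4: fails — oRq but no w with qRw and oRw.
G5: fails — uRw but no t with wRt and uRt.
Valid on: G2.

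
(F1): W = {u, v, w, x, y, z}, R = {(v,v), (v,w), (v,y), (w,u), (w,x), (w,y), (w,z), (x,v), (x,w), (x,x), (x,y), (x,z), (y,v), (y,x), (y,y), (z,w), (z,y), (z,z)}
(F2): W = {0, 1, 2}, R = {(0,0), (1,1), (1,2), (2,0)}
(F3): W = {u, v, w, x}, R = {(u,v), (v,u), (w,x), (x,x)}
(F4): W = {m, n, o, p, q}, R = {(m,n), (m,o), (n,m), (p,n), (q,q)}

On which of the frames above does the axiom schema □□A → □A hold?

(F2)

The schema corresponds to density: ∀x ∀y (Rxy → ∃z (Rxz ∧ Rzy)).
(F1): fails — Rwu but no t with Rwt and Rtu.
(F2): holds.
(F3): fails — Ruv but no z with Ruz and Rzv.
(F4): fails — Rpn but no z with Rpz and Rzn.
Valid on: (F2).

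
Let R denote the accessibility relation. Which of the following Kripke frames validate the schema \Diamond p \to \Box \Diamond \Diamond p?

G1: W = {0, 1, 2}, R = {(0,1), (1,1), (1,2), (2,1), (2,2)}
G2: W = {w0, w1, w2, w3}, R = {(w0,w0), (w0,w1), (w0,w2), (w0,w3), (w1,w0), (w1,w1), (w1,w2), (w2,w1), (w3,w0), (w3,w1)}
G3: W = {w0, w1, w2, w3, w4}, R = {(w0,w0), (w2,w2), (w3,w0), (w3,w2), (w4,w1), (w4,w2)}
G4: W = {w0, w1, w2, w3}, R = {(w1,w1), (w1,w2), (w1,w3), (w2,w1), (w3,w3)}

G1

This is the axiom for a generalized confluence (Geach) condition; its first-order frame correspondent is \forall x \forall y \forall z ((xRy \wedge xRz) \to \exists w (y = w \wedge z R^2 w)).
G1: holds.
G2: fails — w0Rw3, w0Rw2 but no w with w3=w and w2R²w.
G3: fails — w3Rw0, w3Rw2 but no w with w0=w and w2R²w.
G4: fails — w1Rw1, w1Rw3 but no w with w1=w and w3R²w.
Valid on: G1.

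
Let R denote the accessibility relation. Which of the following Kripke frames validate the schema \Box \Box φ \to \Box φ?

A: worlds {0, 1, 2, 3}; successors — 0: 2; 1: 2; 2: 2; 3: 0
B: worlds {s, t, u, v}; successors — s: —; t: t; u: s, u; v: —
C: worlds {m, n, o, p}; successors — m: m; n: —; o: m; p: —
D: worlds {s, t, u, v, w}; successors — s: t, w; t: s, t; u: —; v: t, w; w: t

B, C

This is the axiom for density; its first-order frame correspondent is \forall x \forall y (Rxy \to \exists z (Rxz \wedge Rzy)).
A: fails — R30 but no z with R3z and Rz0.
B: satisfies the condition.
C: satisfies the condition.
D: fails — Rvw but no z with Rvz and Rzw.
Valid on: B, C.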